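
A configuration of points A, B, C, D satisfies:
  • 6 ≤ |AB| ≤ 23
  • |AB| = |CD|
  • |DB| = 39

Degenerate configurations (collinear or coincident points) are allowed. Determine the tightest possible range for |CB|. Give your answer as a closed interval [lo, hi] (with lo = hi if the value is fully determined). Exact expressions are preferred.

|AB| ∈ [6, 23]
|BD| ∈ {39}
|CD| ∈ [6, 23]
|AD| ∈ [16, 62]
|BC| ∈ [16, 62]
|AC| ∈ [0, 85]

|CB| ∈ [16, 62]  (≈ [16.0000, 62.0000])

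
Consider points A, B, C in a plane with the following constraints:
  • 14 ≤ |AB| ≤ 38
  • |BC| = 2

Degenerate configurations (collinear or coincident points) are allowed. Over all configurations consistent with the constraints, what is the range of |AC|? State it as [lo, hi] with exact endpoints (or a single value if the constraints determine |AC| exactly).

|AC| ∈ [12, 40]  (≈ [12.0000, 40.0000])

|AB| ∈ [14, 38]
|BC| ∈ {2}
|AC| ∈ [12, 40]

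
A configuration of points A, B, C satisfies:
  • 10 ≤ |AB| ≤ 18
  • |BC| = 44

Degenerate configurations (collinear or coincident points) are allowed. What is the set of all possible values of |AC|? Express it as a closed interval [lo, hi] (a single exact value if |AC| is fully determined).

|AC| ∈ [26, 62]  (≈ [26.0000, 62.0000])

|AB| ∈ [10, 18]
|BC| ∈ {44}
|AC| ∈ [26, 62]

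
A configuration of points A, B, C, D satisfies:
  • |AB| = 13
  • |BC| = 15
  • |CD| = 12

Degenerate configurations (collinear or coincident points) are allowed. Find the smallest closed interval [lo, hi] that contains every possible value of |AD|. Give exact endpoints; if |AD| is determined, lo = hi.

|AB| ∈ {13}
|BC| ∈ {15}
|CD| ∈ {12}
|AC| ∈ [2, 28]
|BD| ∈ [3, 27]
|AD| ∈ [0, 40]

|AD| ∈ [0, 40]  (≈ [0.0000, 40.0000])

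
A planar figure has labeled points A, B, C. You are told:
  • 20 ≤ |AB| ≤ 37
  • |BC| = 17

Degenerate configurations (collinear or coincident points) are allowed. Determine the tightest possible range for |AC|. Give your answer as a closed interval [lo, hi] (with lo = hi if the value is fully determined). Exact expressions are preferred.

|AC| ∈ [3, 54]  (≈ [3.0000, 54.0000])

|AB| ∈ [20, 37]
|BC| ∈ {17}
|AC| ∈ [3, 54]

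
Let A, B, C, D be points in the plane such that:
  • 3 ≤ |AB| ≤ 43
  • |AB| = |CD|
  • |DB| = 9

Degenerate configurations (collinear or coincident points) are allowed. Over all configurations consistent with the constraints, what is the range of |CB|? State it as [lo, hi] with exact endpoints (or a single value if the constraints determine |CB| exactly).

|AB| ∈ [3, 43]
|BD| ∈ {9}
|CD| ∈ [3, 43]
|AD| ∈ [0, 52]
|BC| ∈ [0, 52]
|AC| ∈ [0, 95]

|CB| ∈ [0, 52]  (≈ [0.0000, 52.0000])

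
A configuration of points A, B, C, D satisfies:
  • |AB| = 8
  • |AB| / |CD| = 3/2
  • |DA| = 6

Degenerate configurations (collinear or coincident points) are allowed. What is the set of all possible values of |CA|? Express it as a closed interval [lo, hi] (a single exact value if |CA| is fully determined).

|CA| ∈ [2/3, 34/3]  (≈ [0.6667, 11.3333])

|AB| ∈ {8}
|AD| ∈ {6}
|CD| ∈ {16/3}
|BD| ∈ [2, 14]
|AC| ∈ [2/3, 34/3]
|BC| ∈ [0, 58/3]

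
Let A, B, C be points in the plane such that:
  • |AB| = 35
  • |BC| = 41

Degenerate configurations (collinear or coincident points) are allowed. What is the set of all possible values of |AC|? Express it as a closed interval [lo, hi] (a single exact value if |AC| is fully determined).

|AB| ∈ {35}
|BC| ∈ {41}
|AC| ∈ [6, 76]

|AC| ∈ [6, 76]  (≈ [6.0000, 76.0000])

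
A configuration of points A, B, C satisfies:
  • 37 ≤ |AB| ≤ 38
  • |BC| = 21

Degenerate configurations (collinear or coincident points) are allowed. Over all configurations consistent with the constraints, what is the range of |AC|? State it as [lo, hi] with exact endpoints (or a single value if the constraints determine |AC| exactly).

|AB| ∈ [37, 38]
|BC| ∈ {21}
|AC| ∈ [16, 59]

|AC| ∈ [16, 59]  (≈ [16.0000, 59.0000])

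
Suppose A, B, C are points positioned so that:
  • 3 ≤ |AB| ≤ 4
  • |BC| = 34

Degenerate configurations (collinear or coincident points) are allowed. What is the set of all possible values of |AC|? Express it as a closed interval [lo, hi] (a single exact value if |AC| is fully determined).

|AC| ∈ [30, 38]  (≈ [30.0000, 38.0000])

|AB| ∈ [3, 4]
|BC| ∈ {34}
|AC| ∈ [30, 38]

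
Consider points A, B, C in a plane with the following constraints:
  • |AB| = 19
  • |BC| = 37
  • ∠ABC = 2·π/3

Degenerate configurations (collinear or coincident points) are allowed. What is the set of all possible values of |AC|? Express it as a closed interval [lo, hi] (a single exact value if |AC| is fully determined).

|AC| = √(2433)  (≈ 49.3254)

|AB| ∈ {19}
|BC| ∈ {37}
|AC| ∈ {√(2433)}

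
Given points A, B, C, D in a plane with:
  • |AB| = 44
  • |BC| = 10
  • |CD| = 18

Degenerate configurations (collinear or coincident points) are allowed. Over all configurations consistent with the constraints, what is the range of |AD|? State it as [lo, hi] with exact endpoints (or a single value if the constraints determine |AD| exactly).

|AB| ∈ {44}
|BC| ∈ {10}
|CD| ∈ {18}
|AC| ∈ [34, 54]
|BD| ∈ [8, 28]
|AD| ∈ [16, 72]

|AD| ∈ [16, 72]  (≈ [16.0000, 72.0000])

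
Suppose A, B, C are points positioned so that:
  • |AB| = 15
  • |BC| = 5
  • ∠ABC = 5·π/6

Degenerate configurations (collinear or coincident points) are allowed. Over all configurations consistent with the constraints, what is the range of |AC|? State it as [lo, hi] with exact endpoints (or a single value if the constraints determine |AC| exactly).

|AC| = 5·√(3·√(3) + 10)  (≈ 19.4911)

|AB| ∈ {15}
|BC| ∈ {5}
|AC| ∈ {5·√(3·√(3) + 10)}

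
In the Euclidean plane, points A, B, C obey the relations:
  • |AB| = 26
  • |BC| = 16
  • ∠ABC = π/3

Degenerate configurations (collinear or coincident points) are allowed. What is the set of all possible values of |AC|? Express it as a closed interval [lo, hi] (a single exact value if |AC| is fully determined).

|AB| ∈ {26}
|BC| ∈ {16}
|AC| ∈ {2·√(129)}

|AC| = 2·√(129)  (≈ 22.7156)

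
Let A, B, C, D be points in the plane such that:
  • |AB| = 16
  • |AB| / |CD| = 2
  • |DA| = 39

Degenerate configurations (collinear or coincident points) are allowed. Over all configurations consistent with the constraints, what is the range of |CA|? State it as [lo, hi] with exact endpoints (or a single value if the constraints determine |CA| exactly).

|AB| ∈ {16}
|AD| ∈ {39}
|CD| ∈ {8}
|BD| ∈ [23, 55]
|AC| ∈ [31, 47]
|BC| ∈ [15, 63]

|CA| ∈ [31, 47]  (≈ [31.0000, 47.0000])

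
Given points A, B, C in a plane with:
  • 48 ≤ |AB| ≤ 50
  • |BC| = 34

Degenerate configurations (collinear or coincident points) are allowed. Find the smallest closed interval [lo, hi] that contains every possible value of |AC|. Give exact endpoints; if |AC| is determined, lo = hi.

|AB| ∈ [48, 50]
|BC| ∈ {34}
|AC| ∈ [14, 84]

|AC| ∈ [14, 84]  (≈ [14.0000, 84.0000])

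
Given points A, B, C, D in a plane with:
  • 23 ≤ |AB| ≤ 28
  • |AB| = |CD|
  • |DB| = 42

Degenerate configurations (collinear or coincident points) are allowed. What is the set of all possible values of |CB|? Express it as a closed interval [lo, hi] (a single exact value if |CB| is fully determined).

|CB| ∈ [14, 70]  (≈ [14.0000, 70.0000])

|AB| ∈ [23, 28]
|BD| ∈ {42}
|CD| ∈ [23, 28]
|AD| ∈ [14, 70]
|BC| ∈ [14, 70]
|AC| ∈ [0, 98]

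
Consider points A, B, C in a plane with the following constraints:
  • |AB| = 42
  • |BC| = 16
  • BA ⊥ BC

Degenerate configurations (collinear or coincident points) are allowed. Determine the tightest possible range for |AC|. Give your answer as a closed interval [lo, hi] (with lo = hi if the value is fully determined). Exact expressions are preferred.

|AB| ∈ {42}
|BC| ∈ {16}
|AC| ∈ {2·√(505)}

|AC| = 2·√(505)  (≈ 44.9444)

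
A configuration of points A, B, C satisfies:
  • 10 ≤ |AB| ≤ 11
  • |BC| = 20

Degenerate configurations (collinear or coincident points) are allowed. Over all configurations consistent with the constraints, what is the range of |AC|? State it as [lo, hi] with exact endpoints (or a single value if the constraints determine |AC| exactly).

|AC| ∈ [9, 31]  (≈ [9.0000, 31.0000])

|AB| ∈ [10, 11]
|BC| ∈ {20}
|AC| ∈ [9, 31]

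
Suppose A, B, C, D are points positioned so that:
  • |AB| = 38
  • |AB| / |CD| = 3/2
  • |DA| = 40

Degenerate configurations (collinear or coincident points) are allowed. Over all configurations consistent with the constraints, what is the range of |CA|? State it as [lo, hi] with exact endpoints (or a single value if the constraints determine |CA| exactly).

|CA| ∈ [44/3, 196/3]  (≈ [14.6667, 65.3333])

|AB| ∈ {38}
|AD| ∈ {40}
|CD| ∈ {76/3}
|BD| ∈ [2, 78]
|AC| ∈ [44/3, 196/3]
|BC| ∈ [0, 310/3]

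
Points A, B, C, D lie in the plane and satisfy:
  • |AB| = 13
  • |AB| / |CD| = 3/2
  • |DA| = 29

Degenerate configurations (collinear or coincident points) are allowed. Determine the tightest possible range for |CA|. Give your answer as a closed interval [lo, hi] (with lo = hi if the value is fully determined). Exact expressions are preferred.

|CA| ∈ [61/3, 113/3]  (≈ [20.3333, 37.6667])

|AB| ∈ {13}
|AD| ∈ {29}
|CD| ∈ {26/3}
|BD| ∈ [16, 42]
|AC| ∈ [61/3, 113/3]
|BC| ∈ [22/3, 152/3]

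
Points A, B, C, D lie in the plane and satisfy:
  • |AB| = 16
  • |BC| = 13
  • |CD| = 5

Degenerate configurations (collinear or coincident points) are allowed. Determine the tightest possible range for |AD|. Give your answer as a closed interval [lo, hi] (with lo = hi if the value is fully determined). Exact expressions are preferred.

|AB| ∈ {16}
|BC| ∈ {13}
|CD| ∈ {5}
|AC| ∈ [3, 29]
|BD| ∈ [8, 18]
|AD| ∈ [0, 34]

|AD| ∈ [0, 34]  (≈ [0.0000, 34.0000])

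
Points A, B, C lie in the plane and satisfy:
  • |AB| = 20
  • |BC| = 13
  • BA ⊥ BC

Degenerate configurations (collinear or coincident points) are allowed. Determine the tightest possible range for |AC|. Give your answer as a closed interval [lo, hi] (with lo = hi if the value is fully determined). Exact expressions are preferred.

|AC| = √(569)  (≈ 23.8537)

|AB| ∈ {20}
|BC| ∈ {13}
|AC| ∈ {√(569)}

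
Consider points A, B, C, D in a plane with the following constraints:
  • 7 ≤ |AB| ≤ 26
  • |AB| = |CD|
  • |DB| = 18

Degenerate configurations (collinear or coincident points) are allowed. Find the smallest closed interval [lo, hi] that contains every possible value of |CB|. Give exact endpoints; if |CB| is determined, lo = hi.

|CB| ∈ [0, 44]  (≈ [0.0000, 44.0000])

|AB| ∈ [7, 26]
|BD| ∈ {18}
|CD| ∈ [7, 26]
|AD| ∈ [0, 44]
|BC| ∈ [0, 44]
|AC| ∈ [0, 70]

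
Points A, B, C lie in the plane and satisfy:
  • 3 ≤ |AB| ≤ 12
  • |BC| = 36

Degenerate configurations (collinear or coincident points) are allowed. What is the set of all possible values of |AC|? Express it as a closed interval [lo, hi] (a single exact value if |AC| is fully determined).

|AC| ∈ [24, 48]  (≈ [24.0000, 48.0000])

|AB| ∈ [3, 12]
|BC| ∈ {36}
|AC| ∈ [24, 48]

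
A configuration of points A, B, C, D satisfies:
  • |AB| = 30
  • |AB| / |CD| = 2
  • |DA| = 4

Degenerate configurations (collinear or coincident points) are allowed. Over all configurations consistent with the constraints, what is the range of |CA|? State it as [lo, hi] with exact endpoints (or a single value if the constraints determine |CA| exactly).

|AB| ∈ {30}
|AD| ∈ {4}
|CD| ∈ {15}
|BD| ∈ [26, 34]
|AC| ∈ [11, 19]
|BC| ∈ [11, 49]

|CA| ∈ [11, 19]  (≈ [11.0000, 19.0000])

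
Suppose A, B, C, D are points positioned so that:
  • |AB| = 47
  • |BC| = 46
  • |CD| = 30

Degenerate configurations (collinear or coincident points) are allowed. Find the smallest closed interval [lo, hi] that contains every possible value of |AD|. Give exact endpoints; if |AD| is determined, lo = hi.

|AB| ∈ {47}
|BC| ∈ {46}
|CD| ∈ {30}
|AC| ∈ [1, 93]
|BD| ∈ [16, 76]
|AD| ∈ [0, 123]

|AD| ∈ [0, 123]  (≈ [0.0000, 123.0000])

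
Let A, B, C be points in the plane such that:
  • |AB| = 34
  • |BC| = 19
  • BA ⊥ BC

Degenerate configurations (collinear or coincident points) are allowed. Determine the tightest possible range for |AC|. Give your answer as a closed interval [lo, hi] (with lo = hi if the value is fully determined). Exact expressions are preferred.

|AC| = √(1517)  (≈ 38.9487)

|AB| ∈ {34}
|BC| ∈ {19}
|AC| ∈ {√(1517)}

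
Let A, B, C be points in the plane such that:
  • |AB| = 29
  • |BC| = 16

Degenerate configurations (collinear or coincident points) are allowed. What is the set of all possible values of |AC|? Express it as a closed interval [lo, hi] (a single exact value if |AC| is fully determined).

|AB| ∈ {29}
|BC| ∈ {16}
|AC| ∈ [13, 45]

|AC| ∈ [13, 45]  (≈ [13.0000, 45.0000])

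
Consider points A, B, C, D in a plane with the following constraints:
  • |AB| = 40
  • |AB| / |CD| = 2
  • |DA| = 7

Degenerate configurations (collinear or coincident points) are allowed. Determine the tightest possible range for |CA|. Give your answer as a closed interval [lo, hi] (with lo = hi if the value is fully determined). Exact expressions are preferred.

|AB| ∈ {40}
|AD| ∈ {7}
|CD| ∈ {20}
|BD| ∈ [33, 47]
|AC| ∈ [13, 27]
|BC| ∈ [13, 67]

|CA| ∈ [13, 27]  (≈ [13.0000, 27.0000])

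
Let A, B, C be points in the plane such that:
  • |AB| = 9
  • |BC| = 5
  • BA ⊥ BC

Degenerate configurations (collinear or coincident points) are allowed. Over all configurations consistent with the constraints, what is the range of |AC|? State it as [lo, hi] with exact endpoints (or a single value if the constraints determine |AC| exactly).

|AB| ∈ {9}
|BC| ∈ {5}
|AC| ∈ {√(106)}

|AC| = √(106)  (≈ 10.2956)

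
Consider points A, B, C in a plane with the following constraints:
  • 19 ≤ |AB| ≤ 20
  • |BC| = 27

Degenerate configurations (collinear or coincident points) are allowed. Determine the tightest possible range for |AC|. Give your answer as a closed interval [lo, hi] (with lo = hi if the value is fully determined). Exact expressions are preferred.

|AB| ∈ [19, 20]
|BC| ∈ {27}
|AC| ∈ [7, 47]

|AC| ∈ [7, 47]  (≈ [7.0000, 47.0000])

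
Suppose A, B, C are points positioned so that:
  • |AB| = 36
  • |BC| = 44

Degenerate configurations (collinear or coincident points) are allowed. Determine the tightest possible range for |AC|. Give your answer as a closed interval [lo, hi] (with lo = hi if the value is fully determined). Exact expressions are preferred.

|AC| ∈ [8, 80]  (≈ [8.0000, 80.0000])

|AB| ∈ {36}
|BC| ∈ {44}
|AC| ∈ [8, 80]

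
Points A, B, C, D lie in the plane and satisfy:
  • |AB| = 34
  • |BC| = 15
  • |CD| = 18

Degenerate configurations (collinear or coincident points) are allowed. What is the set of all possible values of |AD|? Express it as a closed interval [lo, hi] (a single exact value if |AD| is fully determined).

|AD| ∈ [1, 67]  (≈ [1.0000, 67.0000])

|AB| ∈ {34}
|BC| ∈ {15}
|CD| ∈ {18}
|AC| ∈ [19, 49]
|BD| ∈ [3, 33]
|AD| ∈ [1, 67]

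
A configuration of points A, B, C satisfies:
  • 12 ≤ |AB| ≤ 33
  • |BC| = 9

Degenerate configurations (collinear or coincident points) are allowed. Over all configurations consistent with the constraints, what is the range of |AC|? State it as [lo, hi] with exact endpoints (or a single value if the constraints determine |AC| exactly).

|AC| ∈ [3, 42]  (≈ [3.0000, 42.0000])

|AB| ∈ [12, 33]
|BC| ∈ {9}
|AC| ∈ [3, 42]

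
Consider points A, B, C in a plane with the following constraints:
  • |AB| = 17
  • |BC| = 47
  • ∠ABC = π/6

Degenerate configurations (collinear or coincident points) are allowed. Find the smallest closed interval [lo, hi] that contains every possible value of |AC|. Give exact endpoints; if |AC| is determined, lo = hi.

|AB| ∈ {17}
|BC| ∈ {47}
|AC| ∈ {√(2498 - 799·√(3))}

|AC| = √(2498 - 799·√(3))  (≈ 33.3780)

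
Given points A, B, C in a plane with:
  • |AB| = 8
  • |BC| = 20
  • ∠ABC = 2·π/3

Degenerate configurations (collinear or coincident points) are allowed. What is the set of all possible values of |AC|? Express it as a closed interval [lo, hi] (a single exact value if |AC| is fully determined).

|AC| = 4·√(39)  (≈ 24.9800)

|AB| ∈ {8}
|BC| ∈ {20}
|AC| ∈ {4·√(39)}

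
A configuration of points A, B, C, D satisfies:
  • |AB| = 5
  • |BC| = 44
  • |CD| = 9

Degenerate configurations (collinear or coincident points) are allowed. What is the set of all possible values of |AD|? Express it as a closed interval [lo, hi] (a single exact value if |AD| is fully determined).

|AB| ∈ {5}
|BC| ∈ {44}
|CD| ∈ {9}
|AC| ∈ [39, 49]
|BD| ∈ [35, 53]
|AD| ∈ [30, 58]

|AD| ∈ [30, 58]  (≈ [30.0000, 58.0000])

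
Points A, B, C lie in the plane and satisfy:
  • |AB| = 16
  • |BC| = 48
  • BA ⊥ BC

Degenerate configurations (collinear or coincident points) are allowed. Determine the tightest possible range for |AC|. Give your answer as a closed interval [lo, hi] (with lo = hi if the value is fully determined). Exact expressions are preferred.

|AC| = 16·√(10)  (≈ 50.5964)

|AB| ∈ {16}
|BC| ∈ {48}
|AC| ∈ {16·√(10)}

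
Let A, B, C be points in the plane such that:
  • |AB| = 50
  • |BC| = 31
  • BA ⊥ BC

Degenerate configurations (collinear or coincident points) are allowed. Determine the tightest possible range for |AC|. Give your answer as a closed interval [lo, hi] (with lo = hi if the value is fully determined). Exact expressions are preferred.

|AC| = √(3461)  (≈ 58.8303)

|AB| ∈ {50}
|BC| ∈ {31}
|AC| ∈ {√(3461)}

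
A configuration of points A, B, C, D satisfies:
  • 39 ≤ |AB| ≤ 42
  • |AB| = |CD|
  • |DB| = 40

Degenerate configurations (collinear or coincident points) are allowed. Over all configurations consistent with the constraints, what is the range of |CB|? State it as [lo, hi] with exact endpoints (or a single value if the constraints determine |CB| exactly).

|CB| ∈ [0, 82]  (≈ [0.0000, 82.0000])

|AB| ∈ [39, 42]
|BD| ∈ {40}
|CD| ∈ [39, 42]
|AD| ∈ [0, 82]
|BC| ∈ [0, 82]
|AC| ∈ [0, 124]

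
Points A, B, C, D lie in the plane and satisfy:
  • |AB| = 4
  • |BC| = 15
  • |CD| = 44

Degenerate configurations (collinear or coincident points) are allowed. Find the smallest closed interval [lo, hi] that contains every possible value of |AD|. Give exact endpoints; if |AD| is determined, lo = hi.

|AD| ∈ [25, 63]  (≈ [25.0000, 63.0000])

|AB| ∈ {4}
|BC| ∈ {15}
|CD| ∈ {44}
|AC| ∈ [11, 19]
|BD| ∈ [29, 59]
|AD| ∈ [25, 63]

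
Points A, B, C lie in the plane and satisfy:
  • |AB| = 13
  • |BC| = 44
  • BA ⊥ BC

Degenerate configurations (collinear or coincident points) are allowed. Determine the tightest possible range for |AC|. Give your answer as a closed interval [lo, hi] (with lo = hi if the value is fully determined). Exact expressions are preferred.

|AC| = √(2105)  (≈ 45.8803)

|AB| ∈ {13}
|BC| ∈ {44}
|AC| ∈ {√(2105)}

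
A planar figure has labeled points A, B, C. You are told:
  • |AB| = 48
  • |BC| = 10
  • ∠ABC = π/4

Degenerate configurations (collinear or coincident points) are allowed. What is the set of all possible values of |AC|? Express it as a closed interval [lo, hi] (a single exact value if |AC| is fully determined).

|AC| = 2·√(601 - 120·√(2))  (≈ 41.5353)

|AB| ∈ {48}
|BC| ∈ {10}
|AC| ∈ {2·√(601 - 120·√(2))}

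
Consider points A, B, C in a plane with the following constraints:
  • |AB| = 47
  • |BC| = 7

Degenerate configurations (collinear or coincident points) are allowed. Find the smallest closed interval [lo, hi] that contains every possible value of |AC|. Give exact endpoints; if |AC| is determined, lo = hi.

|AB| ∈ {47}
|BC| ∈ {7}
|AC| ∈ [40, 54]

|AC| ∈ [40, 54]  (≈ [40.0000, 54.0000])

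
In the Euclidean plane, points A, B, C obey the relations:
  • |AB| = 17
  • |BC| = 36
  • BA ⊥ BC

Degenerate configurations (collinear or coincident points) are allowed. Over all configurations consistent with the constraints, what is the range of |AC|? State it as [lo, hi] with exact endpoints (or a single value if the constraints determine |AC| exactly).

|AB| ∈ {17}
|BC| ∈ {36}
|AC| ∈ {√(1585)}

|AC| = √(1585)  (≈ 39.8121)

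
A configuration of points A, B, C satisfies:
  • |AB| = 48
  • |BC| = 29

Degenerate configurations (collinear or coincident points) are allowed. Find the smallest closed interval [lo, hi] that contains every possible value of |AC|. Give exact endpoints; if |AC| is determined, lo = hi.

|AB| ∈ {48}
|BC| ∈ {29}
|AC| ∈ [19, 77]

|AC| ∈ [19, 77]  (≈ [19.0000, 77.0000])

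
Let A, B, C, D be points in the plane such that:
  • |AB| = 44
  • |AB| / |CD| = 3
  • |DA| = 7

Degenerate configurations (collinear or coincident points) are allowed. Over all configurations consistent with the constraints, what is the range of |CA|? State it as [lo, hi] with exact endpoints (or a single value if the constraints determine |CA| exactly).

|CA| ∈ [23/3, 65/3]  (≈ [7.6667, 21.6667])

|AB| ∈ {44}
|AD| ∈ {7}
|CD| ∈ {44/3}
|BD| ∈ [37, 51]
|AC| ∈ [23/3, 65/3]
|BC| ∈ [67/3, 197/3]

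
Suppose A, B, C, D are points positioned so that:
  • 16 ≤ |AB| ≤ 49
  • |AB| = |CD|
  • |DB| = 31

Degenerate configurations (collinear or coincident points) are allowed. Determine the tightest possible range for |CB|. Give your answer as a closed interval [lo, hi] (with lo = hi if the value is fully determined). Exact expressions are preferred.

|CB| ∈ [0, 80]  (≈ [0.0000, 80.0000])

|AB| ∈ [16, 49]
|BD| ∈ {31}
|CD| ∈ [16, 49]
|AD| ∈ [0, 80]
|BC| ∈ [0, 80]
|AC| ∈ [0, 129]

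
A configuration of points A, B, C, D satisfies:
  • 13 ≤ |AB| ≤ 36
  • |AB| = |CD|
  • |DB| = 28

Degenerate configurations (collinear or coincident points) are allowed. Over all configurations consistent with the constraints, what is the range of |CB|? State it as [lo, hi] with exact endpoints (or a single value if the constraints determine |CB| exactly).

|AB| ∈ [13, 36]
|BD| ∈ {28}
|CD| ∈ [13, 36]
|AD| ∈ [0, 64]
|BC| ∈ [0, 64]
|AC| ∈ [0, 100]

|CB| ∈ [0, 64]  (≈ [0.0000, 64.0000])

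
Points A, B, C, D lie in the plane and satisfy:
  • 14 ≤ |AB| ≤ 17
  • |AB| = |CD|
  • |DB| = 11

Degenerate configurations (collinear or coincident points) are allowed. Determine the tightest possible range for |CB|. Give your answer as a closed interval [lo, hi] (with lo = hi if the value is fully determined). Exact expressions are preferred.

|AB| ∈ [14, 17]
|BD| ∈ {11}
|CD| ∈ [14, 17]
|AD| ∈ [3, 28]
|BC| ∈ [3, 28]
|AC| ∈ [0, 45]

|CB| ∈ [3, 28]  (≈ [3.0000, 28.0000])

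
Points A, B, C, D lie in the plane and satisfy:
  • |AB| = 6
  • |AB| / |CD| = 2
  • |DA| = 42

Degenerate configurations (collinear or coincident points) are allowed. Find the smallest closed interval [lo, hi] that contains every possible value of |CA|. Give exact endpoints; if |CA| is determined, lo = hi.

|CA| ∈ [39, 45]  (≈ [39.0000, 45.0000])

|AB| ∈ {6}
|AD| ∈ {42}
|CD| ∈ {3}
|BD| ∈ [36, 48]
|AC| ∈ [39, 45]
|BC| ∈ [33, 51]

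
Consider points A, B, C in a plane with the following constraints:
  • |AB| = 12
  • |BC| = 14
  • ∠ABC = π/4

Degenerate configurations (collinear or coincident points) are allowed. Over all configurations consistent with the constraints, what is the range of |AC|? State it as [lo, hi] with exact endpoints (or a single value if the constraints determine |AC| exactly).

|AB| ∈ {12}
|BC| ∈ {14}
|AC| ∈ {2·√(85 - 42·√(2))}

|AC| = 2·√(85 - 42·√(2))  (≈ 10.1199)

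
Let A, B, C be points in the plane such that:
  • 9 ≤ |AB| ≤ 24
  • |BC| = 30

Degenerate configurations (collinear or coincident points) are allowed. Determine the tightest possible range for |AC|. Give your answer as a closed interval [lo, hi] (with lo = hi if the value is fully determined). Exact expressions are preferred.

|AC| ∈ [6, 54]  (≈ [6.0000, 54.0000])

|AB| ∈ [9, 24]
|BC| ∈ {30}
|AC| ∈ [6, 54]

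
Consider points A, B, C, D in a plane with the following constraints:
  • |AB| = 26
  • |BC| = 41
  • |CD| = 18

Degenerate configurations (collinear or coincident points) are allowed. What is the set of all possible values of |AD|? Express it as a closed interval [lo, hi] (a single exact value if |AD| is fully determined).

|AD| ∈ [0, 85]  (≈ [0.0000, 85.0000])

|AB| ∈ {26}
|BC| ∈ {41}
|CD| ∈ {18}
|AC| ∈ [15, 67]
|BD| ∈ [23, 59]
|AD| ∈ [0, 85]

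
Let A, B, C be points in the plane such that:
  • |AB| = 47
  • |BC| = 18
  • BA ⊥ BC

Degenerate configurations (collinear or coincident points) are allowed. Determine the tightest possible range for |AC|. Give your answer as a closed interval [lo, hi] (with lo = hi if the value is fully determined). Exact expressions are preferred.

|AC| = √(2533)  (≈ 50.3289)

|AB| ∈ {47}
|BC| ∈ {18}
|AC| ∈ {√(2533)}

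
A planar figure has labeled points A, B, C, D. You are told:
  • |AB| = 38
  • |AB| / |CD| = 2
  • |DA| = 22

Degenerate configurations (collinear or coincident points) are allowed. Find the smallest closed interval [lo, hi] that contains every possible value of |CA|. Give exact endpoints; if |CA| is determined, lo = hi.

|CA| ∈ [3, 41]  (≈ [3.0000, 41.0000])

|AB| ∈ {38}
|AD| ∈ {22}
|CD| ∈ {19}
|BD| ∈ [16, 60]
|AC| ∈ [3, 41]
|BC| ∈ [0, 79]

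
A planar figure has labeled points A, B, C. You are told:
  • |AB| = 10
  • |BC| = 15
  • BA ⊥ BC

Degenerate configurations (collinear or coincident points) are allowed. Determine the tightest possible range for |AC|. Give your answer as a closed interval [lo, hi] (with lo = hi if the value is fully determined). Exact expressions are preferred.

|AC| = 5·√(13)  (≈ 18.0278)

|AB| ∈ {10}
|BC| ∈ {15}
|AC| ∈ {5·√(13)}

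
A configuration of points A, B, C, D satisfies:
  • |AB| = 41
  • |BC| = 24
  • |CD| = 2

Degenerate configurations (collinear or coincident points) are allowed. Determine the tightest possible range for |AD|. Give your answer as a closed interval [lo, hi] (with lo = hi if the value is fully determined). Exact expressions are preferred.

|AB| ∈ {41}
|BC| ∈ {24}
|CD| ∈ {2}
|AC| ∈ [17, 65]
|BD| ∈ [22, 26]
|AD| ∈ [15, 67]

|AD| ∈ [15, 67]  (≈ [15.0000, 67.0000])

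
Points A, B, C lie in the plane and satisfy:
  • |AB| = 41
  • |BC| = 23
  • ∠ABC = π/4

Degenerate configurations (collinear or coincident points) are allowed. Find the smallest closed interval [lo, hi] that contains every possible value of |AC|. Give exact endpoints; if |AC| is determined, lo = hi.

|AB| ∈ {41}
|BC| ∈ {23}
|AC| ∈ {√(2210 - 943·√(2))}

|AC| = √(2210 - 943·√(2))  (≈ 29.6040)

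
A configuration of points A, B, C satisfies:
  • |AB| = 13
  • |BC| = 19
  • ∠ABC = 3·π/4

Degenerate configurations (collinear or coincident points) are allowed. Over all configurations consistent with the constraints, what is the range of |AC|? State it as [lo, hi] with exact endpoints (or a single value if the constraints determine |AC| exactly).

|AC| = √(247·√(2) + 530)  (≈ 29.6532)

|AB| ∈ {13}
|BC| ∈ {19}
|AC| ∈ {√(247·√(2) + 530)}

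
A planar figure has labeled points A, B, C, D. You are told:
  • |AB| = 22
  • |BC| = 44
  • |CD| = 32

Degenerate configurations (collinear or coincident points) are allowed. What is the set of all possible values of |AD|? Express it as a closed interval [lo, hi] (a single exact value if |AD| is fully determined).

|AB| ∈ {22}
|BC| ∈ {44}
|CD| ∈ {32}
|AC| ∈ [22, 66]
|BD| ∈ [12, 76]
|AD| ∈ [0, 98]

|AD| ∈ [0, 98]  (≈ [0.0000, 98.0000])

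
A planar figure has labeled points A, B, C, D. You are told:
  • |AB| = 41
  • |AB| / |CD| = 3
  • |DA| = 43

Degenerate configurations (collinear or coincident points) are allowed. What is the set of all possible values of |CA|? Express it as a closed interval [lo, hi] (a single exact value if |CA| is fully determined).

|AB| ∈ {41}
|AD| ∈ {43}
|CD| ∈ {41/3}
|BD| ∈ [2, 84]
|AC| ∈ [88/3, 170/3]
|BC| ∈ [0, 293/3]

|CA| ∈ [88/3, 170/3]  (≈ [29.3333, 56.6667])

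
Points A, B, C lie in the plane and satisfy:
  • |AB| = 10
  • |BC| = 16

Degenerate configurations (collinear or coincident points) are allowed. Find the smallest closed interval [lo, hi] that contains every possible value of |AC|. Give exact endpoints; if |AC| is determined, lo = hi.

|AC| ∈ [6, 26]  (≈ [6.0000, 26.0000])

|AB| ∈ {10}
|BC| ∈ {16}
|AC| ∈ [6, 26]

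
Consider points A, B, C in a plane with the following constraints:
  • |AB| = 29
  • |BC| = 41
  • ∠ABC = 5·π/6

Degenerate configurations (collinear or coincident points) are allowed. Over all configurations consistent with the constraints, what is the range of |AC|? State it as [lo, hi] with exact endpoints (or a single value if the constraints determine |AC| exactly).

|AC| = √(1189·√(3) + 2522)  (≈ 67.6861)

|AB| ∈ {29}
|BC| ∈ {41}
|AC| ∈ {√(1189·√(3) + 2522)}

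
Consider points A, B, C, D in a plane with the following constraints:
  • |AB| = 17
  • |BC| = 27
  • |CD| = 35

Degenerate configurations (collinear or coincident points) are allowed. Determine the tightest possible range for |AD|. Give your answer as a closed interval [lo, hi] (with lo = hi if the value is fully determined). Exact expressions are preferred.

|AB| ∈ {17}
|BC| ∈ {27}
|CD| ∈ {35}
|AC| ∈ [10, 44]
|BD| ∈ [8, 62]
|AD| ∈ [0, 79]

|AD| ∈ [0, 79]  (≈ [0.0000, 79.0000])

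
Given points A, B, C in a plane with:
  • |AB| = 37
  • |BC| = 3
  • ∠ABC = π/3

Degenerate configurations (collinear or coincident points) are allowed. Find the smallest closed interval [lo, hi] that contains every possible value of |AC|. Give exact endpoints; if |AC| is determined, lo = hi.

|AC| = √(1267)  (≈ 35.5949)

|AB| ∈ {37}
|BC| ∈ {3}
|AC| ∈ {√(1267)}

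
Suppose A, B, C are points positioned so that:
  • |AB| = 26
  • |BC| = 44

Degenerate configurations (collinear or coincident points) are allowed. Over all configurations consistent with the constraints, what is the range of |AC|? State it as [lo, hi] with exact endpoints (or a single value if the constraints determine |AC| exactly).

|AB| ∈ {26}
|BC| ∈ {44}
|AC| ∈ [18, 70]

|AC| ∈ [18, 70]  (≈ [18.0000, 70.0000])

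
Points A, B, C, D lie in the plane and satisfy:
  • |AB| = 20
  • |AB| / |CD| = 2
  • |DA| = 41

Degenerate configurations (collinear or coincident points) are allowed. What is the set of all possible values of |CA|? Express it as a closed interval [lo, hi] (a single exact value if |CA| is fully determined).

|AB| ∈ {20}
|AD| ∈ {41}
|CD| ∈ {10}
|BD| ∈ [21, 61]
|AC| ∈ [31, 51]
|BC| ∈ [11, 71]

|CA| ∈ [31, 51]  (≈ [31.0000, 51.0000])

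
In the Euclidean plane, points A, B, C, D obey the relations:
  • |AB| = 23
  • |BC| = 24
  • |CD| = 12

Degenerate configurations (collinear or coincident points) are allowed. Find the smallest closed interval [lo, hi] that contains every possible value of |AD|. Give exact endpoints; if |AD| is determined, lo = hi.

|AD| ∈ [0, 59]  (≈ [0.0000, 59.0000])

|AB| ∈ {23}
|BC| ∈ {24}
|CD| ∈ {12}
|AC| ∈ [1, 47]
|BD| ∈ [12, 36]
|AD| ∈ [0, 59]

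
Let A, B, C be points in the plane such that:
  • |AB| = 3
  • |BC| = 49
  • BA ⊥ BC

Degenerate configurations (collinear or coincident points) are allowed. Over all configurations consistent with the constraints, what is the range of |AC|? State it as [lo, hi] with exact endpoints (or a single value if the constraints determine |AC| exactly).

|AC| = √(2410)  (≈ 49.0918)

|AB| ∈ {3}
|BC| ∈ {49}
|AC| ∈ {√(2410)}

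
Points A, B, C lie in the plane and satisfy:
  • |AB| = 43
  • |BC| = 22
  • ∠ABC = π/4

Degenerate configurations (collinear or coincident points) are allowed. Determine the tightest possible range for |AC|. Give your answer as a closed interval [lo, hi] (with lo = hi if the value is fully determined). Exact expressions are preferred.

|AB| ∈ {43}
|BC| ∈ {22}
|AC| ∈ {√(2333 - 946·√(2))}

|AC| = √(2333 - 946·√(2))  (≈ 31.5461)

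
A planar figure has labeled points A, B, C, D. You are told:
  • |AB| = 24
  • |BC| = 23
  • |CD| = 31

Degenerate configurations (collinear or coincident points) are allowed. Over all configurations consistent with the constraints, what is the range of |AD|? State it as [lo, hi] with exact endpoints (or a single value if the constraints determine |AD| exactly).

|AB| ∈ {24}
|BC| ∈ {23}
|CD| ∈ {31}
|AC| ∈ [1, 47]
|BD| ∈ [8, 54]
|AD| ∈ [0, 78]

|AD| ∈ [0, 78]  (≈ [0.0000, 78.0000])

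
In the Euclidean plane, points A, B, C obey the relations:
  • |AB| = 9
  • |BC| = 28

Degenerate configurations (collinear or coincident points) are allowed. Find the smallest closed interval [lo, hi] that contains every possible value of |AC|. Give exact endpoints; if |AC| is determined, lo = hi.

|AB| ∈ {9}
|BC| ∈ {28}
|AC| ∈ [19, 37]

|AC| ∈ [19, 37]  (≈ [19.0000, 37.0000])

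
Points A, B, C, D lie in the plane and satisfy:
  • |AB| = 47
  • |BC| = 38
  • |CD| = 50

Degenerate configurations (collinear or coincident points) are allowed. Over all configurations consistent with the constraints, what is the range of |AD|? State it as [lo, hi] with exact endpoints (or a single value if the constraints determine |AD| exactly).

|AD| ∈ [0, 135]  (≈ [0.0000, 135.0000])

|AB| ∈ {47}
|BC| ∈ {38}
|CD| ∈ {50}
|AC| ∈ [9, 85]
|BD| ∈ [12, 88]
|AD| ∈ [0, 135]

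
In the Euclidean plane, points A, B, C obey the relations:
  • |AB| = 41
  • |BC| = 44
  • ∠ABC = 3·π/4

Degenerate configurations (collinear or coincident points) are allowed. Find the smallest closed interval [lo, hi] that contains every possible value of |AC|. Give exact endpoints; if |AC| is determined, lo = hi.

|AC| = √(1804·√(2) + 3617)  (≈ 78.5382)

|AB| ∈ {41}
|BC| ∈ {44}
|AC| ∈ {√(1804·√(2) + 3617)}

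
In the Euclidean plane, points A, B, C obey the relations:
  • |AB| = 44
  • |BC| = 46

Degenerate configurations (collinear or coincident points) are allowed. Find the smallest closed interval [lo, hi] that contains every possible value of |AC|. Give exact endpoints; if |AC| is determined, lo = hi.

|AB| ∈ {44}
|BC| ∈ {46}
|AC| ∈ [2, 90]

|AC| ∈ [2, 90]  (≈ [2.0000, 90.0000])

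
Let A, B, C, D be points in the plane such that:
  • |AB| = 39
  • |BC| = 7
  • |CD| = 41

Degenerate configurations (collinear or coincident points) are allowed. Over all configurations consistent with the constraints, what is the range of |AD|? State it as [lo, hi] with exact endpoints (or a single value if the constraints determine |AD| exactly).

|AD| ∈ [0, 87]  (≈ [0.0000, 87.0000])

|AB| ∈ {39}
|BC| ∈ {7}
|CD| ∈ {41}
|AC| ∈ [32, 46]
|BD| ∈ [34, 48]
|AD| ∈ [0, 87]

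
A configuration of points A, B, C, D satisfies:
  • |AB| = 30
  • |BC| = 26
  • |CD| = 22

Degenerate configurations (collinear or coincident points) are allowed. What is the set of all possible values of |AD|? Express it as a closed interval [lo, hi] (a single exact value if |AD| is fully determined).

|AB| ∈ {30}
|BC| ∈ {26}
|CD| ∈ {22}
|AC| ∈ [4, 56]
|BD| ∈ [4, 48]
|AD| ∈ [0, 78]

|AD| ∈ [0, 78]  (≈ [0.0000, 78.0000])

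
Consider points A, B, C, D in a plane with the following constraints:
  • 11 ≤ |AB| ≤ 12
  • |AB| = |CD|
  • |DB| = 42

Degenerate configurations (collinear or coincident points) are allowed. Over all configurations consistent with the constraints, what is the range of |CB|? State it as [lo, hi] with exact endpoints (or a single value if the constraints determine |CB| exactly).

|CB| ∈ [30, 54]  (≈ [30.0000, 54.0000])

|AB| ∈ [11, 12]
|BD| ∈ {42}
|CD| ∈ [11, 12]
|AD| ∈ [30, 54]
|BC| ∈ [30, 54]
|AC| ∈ [18, 66]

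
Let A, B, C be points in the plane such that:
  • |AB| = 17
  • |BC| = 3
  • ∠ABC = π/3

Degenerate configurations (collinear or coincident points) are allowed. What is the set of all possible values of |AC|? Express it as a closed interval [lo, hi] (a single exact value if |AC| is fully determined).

|AC| = √(247)  (≈ 15.7162)

|AB| ∈ {17}
|BC| ∈ {3}
|AC| ∈ {√(247)}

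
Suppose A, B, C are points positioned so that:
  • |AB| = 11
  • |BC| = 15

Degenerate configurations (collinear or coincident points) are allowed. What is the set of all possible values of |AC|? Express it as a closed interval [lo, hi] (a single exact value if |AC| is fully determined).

|AC| ∈ [4, 26]  (≈ [4.0000, 26.0000])

|AB| ∈ {11}
|BC| ∈ {15}
|AC| ∈ [4, 26]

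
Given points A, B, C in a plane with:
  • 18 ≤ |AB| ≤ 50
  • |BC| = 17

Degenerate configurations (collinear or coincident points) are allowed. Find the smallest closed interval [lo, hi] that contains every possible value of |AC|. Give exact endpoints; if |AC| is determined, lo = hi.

|AC| ∈ [1, 67]  (≈ [1.0000, 67.0000])

|AB| ∈ [18, 50]
|BC| ∈ {17}
|AC| ∈ [1, 67]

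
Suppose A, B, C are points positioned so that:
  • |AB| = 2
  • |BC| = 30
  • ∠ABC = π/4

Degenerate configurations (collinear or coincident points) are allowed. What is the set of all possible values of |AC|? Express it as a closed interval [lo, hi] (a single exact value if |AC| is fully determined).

|AC| = 2·√(226 - 15·√(2))  (≈ 28.6207)

|AB| ∈ {2}
|BC| ∈ {30}
|AC| ∈ {2·√(226 - 15·√(2))}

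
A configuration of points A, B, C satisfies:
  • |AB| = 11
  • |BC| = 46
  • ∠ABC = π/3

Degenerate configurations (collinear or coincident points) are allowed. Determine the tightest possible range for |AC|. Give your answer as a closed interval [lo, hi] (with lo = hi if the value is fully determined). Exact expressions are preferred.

|AC| = √(1731)  (≈ 41.6053)

|AB| ∈ {11}
|BC| ∈ {46}
|AC| ∈ {√(1731)}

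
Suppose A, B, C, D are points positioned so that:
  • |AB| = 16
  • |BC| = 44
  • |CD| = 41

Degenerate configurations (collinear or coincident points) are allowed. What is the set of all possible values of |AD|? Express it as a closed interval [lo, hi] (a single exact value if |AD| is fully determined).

|AD| ∈ [0, 101]  (≈ [0.0000, 101.0000])

|AB| ∈ {16}
|BC| ∈ {44}
|CD| ∈ {41}
|AC| ∈ [28, 60]
|BD| ∈ [3, 85]
|AD| ∈ [0, 101]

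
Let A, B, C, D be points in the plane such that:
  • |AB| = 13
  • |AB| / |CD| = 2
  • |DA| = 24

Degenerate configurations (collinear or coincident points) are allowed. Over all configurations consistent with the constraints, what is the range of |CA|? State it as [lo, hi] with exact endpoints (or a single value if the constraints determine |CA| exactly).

|AB| ∈ {13}
|AD| ∈ {24}
|CD| ∈ {13/2}
|BD| ∈ [11, 37]
|AC| ∈ [35/2, 61/2]
|BC| ∈ [9/2, 87/2]

|CA| ∈ [35/2, 61/2]  (≈ [17.5000, 30.5000])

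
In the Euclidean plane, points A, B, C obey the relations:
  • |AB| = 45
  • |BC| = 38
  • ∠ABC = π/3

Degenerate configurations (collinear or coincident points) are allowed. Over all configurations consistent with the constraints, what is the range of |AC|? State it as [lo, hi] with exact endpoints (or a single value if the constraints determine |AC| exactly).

|AC| = √(1759)  (≈ 41.9404)

|AB| ∈ {45}
|BC| ∈ {38}
|AC| ∈ {√(1759)}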